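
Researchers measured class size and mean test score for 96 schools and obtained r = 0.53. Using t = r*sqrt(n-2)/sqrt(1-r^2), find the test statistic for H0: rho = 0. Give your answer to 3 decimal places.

1 − r² = 1 − 0.2809 = 0.7191;  √(1−r²) = 0.847998
√(n−2) = √94 = 9.695360
t = r·√(n−2)/√(1−r²) = 0.53 · 9.695360 / 0.847998 = 6.060

6.060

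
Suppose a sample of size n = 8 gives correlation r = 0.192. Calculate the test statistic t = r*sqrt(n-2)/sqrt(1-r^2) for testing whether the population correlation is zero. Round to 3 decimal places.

t = r·√(n−2) / √(1−r²) with r = 0.192, n = 8
  = 0.192·√6 / √(1 − 0.036864)
  = 0.192·2.449490 / 0.981395
  = 0.470302 / 0.981395 = 0.479

0.479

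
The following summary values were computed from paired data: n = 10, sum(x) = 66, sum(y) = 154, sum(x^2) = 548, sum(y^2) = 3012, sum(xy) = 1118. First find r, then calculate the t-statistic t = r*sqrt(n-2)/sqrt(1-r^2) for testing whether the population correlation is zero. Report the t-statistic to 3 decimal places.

Numerator: nΣxy − (Σx)(Σy) = 10·1118 − (66)(154) = 1016
Denominator: √[(nΣx²−(Σx)²)(nΣy²−(Σy)²)]
  nΣx²−(Σx)² = 10·548 − 4356 = 1124;  nΣy²−(Σy)² = 10·3012 − 23716 = 6404
  √(1124·6404) = √7198096 = 2682.9268
r = 1016 / 2682.9268 = 0.3787
t = r·√(n−2)/√(1−r²) = 0.3787·√8 / √(1−0.143414) = 1.071125 / 0.925519 = 1.157

1.157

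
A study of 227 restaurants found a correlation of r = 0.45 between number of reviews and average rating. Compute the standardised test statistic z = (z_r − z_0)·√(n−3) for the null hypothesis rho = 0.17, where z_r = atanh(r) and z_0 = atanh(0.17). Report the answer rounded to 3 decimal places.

z_r = atanh(0.45) = 0.484700,  z_0 = atanh(0.17) = 0.171667
SE = 1/√(n−3) = 1/√224 = 0.066815
z = (z_r − z_0)/SE = (0.484700 − 0.171667) / 0.066815 = 0.313033 / 0.066815 = 4.685

4.685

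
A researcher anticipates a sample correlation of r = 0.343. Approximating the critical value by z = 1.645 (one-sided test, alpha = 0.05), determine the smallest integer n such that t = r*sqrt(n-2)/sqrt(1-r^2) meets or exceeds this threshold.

23

Need r·√(n−2)/√(1−r²) ≥ 1.645
√(n−2) ≥ 1.645·√(1−0.117649) / 0.343 = 1.645·0.939335 / 0.343 = 4.5050
n−2 ≥ 20.2950  ⇒  n ≥ 22.2950
Smallest integer n = 23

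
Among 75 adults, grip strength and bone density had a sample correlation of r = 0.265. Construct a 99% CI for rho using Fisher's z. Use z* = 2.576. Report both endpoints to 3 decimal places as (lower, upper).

(-0.032, 0.519)

z_r = atanh(0.265) = 0.271478;  SE = 1/√(n−3) = 1/√72 = 0.117851
z-limits: 0.271478 ± 2.576·0.117851 = 0.271478 ± 0.303584 = [-0.032106, 0.575062]
ρ-limits: (tanh -0.032106, tanh 0.575062) = (-0.032, 0.519)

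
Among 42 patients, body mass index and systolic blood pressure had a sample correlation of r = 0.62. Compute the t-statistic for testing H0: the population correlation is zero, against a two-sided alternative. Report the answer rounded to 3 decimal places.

4.998

t = r·√(n−2) / √(1−r²) with r = 0.62, n = 42
  = 0.62·√40 / √(1 − 0.3844)
  = 0.62·6.324555 / 0.784602
  = 3.921224 / 0.784602 = 4.998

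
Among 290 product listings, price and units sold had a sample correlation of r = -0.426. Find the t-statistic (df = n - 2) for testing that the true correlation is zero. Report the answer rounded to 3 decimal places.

-7.991

1 − r² = 1 − 0.181476 = 0.818524;  √(1−r²) = 0.904723
√(n−2) = √288 = 16.970563
t = r·√(n−2)/√(1−r²) = -0.426 · 16.970563 / 0.904723 = -7.991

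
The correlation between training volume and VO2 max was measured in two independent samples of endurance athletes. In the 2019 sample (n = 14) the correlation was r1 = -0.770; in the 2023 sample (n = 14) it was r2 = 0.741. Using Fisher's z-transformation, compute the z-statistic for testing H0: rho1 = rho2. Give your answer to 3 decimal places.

-4.627

Fisher z-transforms: z1 = atanh(-0.770) = -1.020328, z2 = atanh(0.741) = 0.952693; difference d = -1.973021
Var(d) = 1/11 + 1/11 = 0.0909091 + 0.0909091 = 0.1818182
z = d/√Var(d) = -1.973021 / √0.1818182 = -1.973021 / 0.426401 = -4.627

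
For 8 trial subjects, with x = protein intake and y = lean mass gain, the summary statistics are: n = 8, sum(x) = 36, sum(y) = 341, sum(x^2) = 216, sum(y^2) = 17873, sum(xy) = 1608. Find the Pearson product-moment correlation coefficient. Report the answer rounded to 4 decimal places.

S_xy = nΣxy − ΣxΣy = 8·1608 − 36·341 = 12864 − 12276 = 588
S_xx = nΣx² − (Σx)² = 8·216 − 36² = 1728 − 1296 = 432
S_yy = nΣy² − (Σy)² = 8·17873 − 341² = 142984 − 116281 = 26703
r = S_xy / √(S_xx·S_yy) = 588 / √(432·26703) = 588 / √11535696 = 588 / 3396.4240 = 0.1731

0.1731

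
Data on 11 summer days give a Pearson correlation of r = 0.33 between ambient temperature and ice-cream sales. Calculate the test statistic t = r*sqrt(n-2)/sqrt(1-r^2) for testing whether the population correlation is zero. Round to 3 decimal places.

1 − r² = 1 − 0.1089 = 0.8911;  √(1−r²) = 0.943981
√(n−2) = √9 = 3.000000
t = r·√(n−2)/√(1−r²) = 0.33 · 3.000000 / 0.943981 = 1.049

1.049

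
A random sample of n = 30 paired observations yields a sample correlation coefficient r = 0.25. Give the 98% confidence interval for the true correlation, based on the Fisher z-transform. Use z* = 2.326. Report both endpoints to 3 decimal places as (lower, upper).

(-0.190, 0.606)

Fisher z: z_r = atanh(r) = ½·ln((1+0.25)/(1−0.25)) = 0.255413
SE(z) = 1/√(n−3) = 1/√27 = 0.192450
98% ⇒ z* = 2.326; margin = 2.326·0.192450 = 0.447639
CI on z-scale: (-0.192226, 0.703052)
Back-transform: tanh(-0.192226) = -0.189893, tanh(0.703052) = 0.606301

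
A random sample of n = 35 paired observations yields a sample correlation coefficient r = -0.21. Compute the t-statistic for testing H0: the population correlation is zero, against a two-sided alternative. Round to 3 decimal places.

-1.234

t = r·√(n−2) / √(1−r²) with r = -0.21, n = 35
  = -0.21·√33 / √(1 − 0.0441)
  = -0.21·5.744563 / 0.977701
  = -1.206358 / 0.977701 = -1.234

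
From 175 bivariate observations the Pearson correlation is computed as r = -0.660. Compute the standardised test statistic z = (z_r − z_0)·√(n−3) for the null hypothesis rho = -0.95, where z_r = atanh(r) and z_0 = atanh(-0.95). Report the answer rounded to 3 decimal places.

Fisher z: atanh(-0.660) = -0.792814, atanh(-0.95) = -1.831781
z = (z_r − z_0)·√(n−3) = (-0.792814 − (-1.831781))·√172 = 1.038967 · 13.114877 = 13.626

13.626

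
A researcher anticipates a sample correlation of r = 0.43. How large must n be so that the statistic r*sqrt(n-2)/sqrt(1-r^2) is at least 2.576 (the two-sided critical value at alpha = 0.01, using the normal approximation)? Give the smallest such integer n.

32

r√(n−2)/√(1−r²) ≥ 2.576  ⇔  n−2 ≥ (2.576)²·(1−r²)/r²
(1−r²)/r² = (1−0.1849)/0.1849 = 4.4083
n ≥ 2 + 6.635776·4.4083 = 2 + 29.2525 = 31.2525
⌈31.2525⌉ = 32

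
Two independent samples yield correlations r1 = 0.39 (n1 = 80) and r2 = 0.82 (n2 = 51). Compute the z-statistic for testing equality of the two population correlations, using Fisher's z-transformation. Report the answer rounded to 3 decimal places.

-4.051

Fisher z-transforms: z1 = atanh(0.39) = 0.411800, z2 = atanh(0.82) = 1.156817; difference d = -0.745017
Var(d) = 1/77 + 1/48 = 0.0129870 + 0.0208333 = 0.0338203
z = d/√Var(d) = -0.745017 / √0.0338203 = -0.745017 / 0.183903 = -4.051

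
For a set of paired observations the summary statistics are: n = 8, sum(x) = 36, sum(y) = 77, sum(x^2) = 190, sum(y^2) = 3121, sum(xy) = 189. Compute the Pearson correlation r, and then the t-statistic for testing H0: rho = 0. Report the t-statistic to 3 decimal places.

-1.886

Numerator: nΣxy − (Σx)(Σy) = 8·189 − (36)(77) = -1260
Denominator: √[(nΣx²−(Σx)²)(nΣy²−(Σy)²)]
  nΣx²−(Σx)² = 8·190 − 1296 = 224;  nΣy²−(Σy)² = 8·3121 − 5929 = 19039
  √(224·19039) = √4264736 = 2065.1237
r = -1260 / 2065.1237 = -0.6101
t = r·√(n−2)/√(1−r²) = -0.6101·√6 / √(1−0.372222) = -1.494434 / 0.792324 = -1.886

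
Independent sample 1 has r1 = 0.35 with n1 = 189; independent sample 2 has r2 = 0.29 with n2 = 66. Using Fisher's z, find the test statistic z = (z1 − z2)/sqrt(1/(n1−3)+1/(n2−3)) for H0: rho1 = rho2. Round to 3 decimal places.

Fisher z-transforms: z1 = atanh(0.35) = 0.365444, z2 = atanh(0.29) = 0.298566; difference d = 0.066878
Var(d) = 1/186 + 1/63 = 0.0053763 + 0.0158730 = 0.0212493
z = d/√Var(d) = 0.066878 / √0.0212493 = 0.066878 / 0.145771 = 0.459

0.459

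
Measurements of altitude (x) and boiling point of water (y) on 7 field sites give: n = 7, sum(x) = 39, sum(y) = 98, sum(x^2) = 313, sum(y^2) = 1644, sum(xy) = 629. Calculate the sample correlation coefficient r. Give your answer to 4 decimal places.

Numerator: nΣxy − (Σx)(Σy) = 7·629 − (39)(98) = 581
Denominator: √[(nΣx²−(Σx)²)(nΣy²−(Σy)²)]
  nΣx²−(Σx)² = 7·313 − 1521 = 670;  nΣy²−(Σy)² = 7·1644 − 9604 = 1904
  √(670·1904) = √1275680 = 1129.4600
r = 581 / 1129.4600 = 0.5144

0.5144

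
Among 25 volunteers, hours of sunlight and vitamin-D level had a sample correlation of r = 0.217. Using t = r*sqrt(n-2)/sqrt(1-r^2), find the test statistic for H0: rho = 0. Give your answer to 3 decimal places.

1 − r² = 1 − 0.047089 = 0.952911;  √(1−r²) = 0.976172
√(n−2) = √23 = 4.795832
t = r·√(n−2)/√(1−r²) = 0.217 · 4.795832 / 0.976172 = 1.066

1.066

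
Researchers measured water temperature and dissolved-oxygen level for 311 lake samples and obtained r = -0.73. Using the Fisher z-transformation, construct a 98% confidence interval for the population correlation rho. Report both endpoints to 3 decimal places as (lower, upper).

z_r = atanh(-0.73) = -0.928727;  SE = 1/√(n−3) = 1/√308 = 0.056980
z-limits: -0.928727 ± 2.326·0.056980 = -0.928727 ± 0.132535 = [-1.061262, -0.796192]
ρ-limits: (tanh -1.061262, tanh -0.796192) = (-0.786, -0.662)

(-0.786, -0.662)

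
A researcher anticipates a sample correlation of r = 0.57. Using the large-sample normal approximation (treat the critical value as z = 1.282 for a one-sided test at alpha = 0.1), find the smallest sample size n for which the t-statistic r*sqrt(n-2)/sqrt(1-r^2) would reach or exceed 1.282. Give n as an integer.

6

r√(n−2)/√(1−r²) ≥ 1.282  ⇔  n−2 ≥ (1.282)²·(1−r²)/r²
(1−r²)/r² = (1−0.3249)/0.3249 = 2.0779
n ≥ 2 + 1.643524·2.0779 = 2 + 3.4151 = 5.4151
⌈5.4151⌉ = 6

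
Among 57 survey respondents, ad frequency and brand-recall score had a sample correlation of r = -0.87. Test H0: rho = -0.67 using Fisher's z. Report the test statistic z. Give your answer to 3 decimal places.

-3.838

Fisher z: atanh(-0.87) = -1.333080, atanh(-0.67) = -0.810743
z = (z_r − z_0)·√(n−3) = (-1.333080 − (-0.810743))·√54 = -0.522337 · 7.348469 = -3.838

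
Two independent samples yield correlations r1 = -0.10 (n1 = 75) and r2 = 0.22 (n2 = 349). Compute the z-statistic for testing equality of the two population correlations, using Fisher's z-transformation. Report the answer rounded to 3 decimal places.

z1 = atanh(-0.10) = -0.100335,  z2 = atanh(0.22) = 0.223656
SE = √(1/(n1−3) + 1/(n2−3)) = √(1/72 + 1/346) = √(0.0138889 + 0.0028902) = √0.0167791 = 0.129534
z = (z1 − z2)/SE = (-0.100335 − 0.223656) / 0.129534 = -0.323991 / 0.129534 = -2.501

-2.501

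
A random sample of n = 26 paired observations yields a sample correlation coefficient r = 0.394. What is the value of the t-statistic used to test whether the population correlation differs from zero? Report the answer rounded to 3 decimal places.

t = r·√(n−2) / √(1−r²) with r = 0.394, n = 26
  = 0.394·√24 / √(1 − 0.155236)
  = 0.394·4.898979 / 0.919110
  = 1.930198 / 0.919110 = 2.100

2.100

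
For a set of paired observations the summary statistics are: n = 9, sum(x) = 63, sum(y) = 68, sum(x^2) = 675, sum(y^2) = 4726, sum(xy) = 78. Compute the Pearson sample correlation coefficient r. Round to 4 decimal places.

-0.4009

Numerator: nΣxy − (Σx)(Σy) = 9·78 − (63)(68) = -3582
Denominator: √[(nΣx²−(Σx)²)(nΣy²−(Σy)²)]
  nΣx²−(Σx)² = 9·675 − 3969 = 2106;  nΣy²−(Σy)² = 9·4726 − 4624 = 37910
  √(2106·37910) = √79838460 = 8935.2370
r = -3582 / 8935.2370 = -0.4009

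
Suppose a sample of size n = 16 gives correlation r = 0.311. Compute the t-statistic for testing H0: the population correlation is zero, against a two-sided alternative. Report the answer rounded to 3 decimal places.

t = r·√(n−2) / √(1−r²) with r = 0.311, n = 16
  = 0.311·√14 / √(1 − 0.096721)
  = 0.311·3.741657 / 0.950410
  = 1.163655 / 0.950410 = 1.224

1.224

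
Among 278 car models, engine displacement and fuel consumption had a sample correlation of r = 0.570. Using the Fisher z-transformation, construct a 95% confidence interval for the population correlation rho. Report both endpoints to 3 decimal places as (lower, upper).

(0.485, 0.644)

Fisher z: z_r = atanh(r) = ½·ln((1+0.570)/(1−0.570)) = 0.647523
SE(z) = 1/√(n−3) = 1/√275 = 0.060302
95% ⇒ z* = 1.960; margin = 1.960·0.060302 = 0.118192
CI on z-scale: (0.529331, 0.765715)
Back-transform: tanh(0.529331) = 0.484870, tanh(0.765715) = 0.644431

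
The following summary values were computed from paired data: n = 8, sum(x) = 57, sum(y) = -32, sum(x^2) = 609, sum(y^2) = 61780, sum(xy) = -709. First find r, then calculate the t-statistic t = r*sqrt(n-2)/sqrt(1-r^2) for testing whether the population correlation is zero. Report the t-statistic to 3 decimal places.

S_xy = nΣxy − ΣxΣy = 8·(-709) − 57·(-32) = -5672 − (-1824) = -3848
S_xx = nΣx² − (Σx)² = 8·609 − 57² = 4872 − 3249 = 1623
S_yy = nΣy² − (Σy)² = 8·61780 − (-32)² = 494240 − 1024 = 493216
r = S_xy / √(S_xx·S_yy) = -3848 / √(1623·493216) = -3848 / √800489568 = -3848 / 28292.9243 = -0.1360
t = r·√(n−2)/√(1−r²) = -0.1360·√6 / √(1−0.018496) = -0.333131 / 0.990709 = -0.336

-0.336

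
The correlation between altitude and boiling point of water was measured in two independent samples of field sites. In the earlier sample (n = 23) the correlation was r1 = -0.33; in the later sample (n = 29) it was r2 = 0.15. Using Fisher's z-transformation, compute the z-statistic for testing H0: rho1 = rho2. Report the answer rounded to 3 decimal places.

-1.661

z1 = atanh(-0.33) = -0.342828,  z2 = atanh(0.15) = 0.151140
SE = √(1/(n1−3) + 1/(n2−3)) = √(1/20 + 1/26) = √(0.0500000 + 0.0384615) = √0.0884615 = 0.297425
z = (z1 − z2)/SE = (-0.342828 − 0.151140) / 0.297425 = -0.493968 / 0.297425 = -1.661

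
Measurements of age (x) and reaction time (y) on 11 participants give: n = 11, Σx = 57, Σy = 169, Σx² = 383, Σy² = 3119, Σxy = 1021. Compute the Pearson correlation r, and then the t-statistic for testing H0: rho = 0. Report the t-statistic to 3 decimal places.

2.774

S_xy = nΣxy − ΣxΣy = 11·1021 − 57·169 = 11231 − 9633 = 1598
S_xx = nΣx² − (Σx)² = 11·383 − 57² = 4213 − 3249 = 964
S_yy = nΣy² − (Σy)² = 11·3119 − 169² = 34309 − 28561 = 5748
r = S_xy / √(S_xx·S_yy) = 1598 / √(964·5748) = 1598 / √5541072 = 1598 / 2353.9482 = 0.6789
t = r·√(n−2)/√(1−r²) = 0.6789·√9 / √(1−0.460905) = 2.036700 / 0.734231 = 2.774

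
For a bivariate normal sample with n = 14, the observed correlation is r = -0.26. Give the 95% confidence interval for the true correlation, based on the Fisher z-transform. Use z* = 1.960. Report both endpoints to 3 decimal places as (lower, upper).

Fisher z: z_r = atanh(r) = ½·ln((1+(-0.26))/(1−(-0.26))) = -0.266108
SE(z) = 1/√(n−3) = 1/√11 = 0.301511
95% ⇒ z* = 1.960; margin = 1.960·0.301511 = 0.590962
CI on z-scale: (-0.857070, 0.324854)
Back-transform: tanh(-0.857070) = -0.694745, tanh(0.324854) = 0.313889

(-0.695, 0.314)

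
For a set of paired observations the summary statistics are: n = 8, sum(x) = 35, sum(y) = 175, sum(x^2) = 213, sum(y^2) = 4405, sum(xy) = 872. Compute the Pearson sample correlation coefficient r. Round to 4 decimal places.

S_xy = nΣxy − ΣxΣy = 8·872 − 35·175 = 6976 − 6125 = 851
S_xx = nΣx² − (Σx)² = 8·213 − 35² = 1704 − 1225 = 479
S_yy = nΣy² − (Σy)² = 8·4405 − 175² = 35240 − 30625 = 4615
r = S_xy / √(S_xx·S_yy) = 851 / √(479·4615) = 851 / √2210585 = 851 / 1486.8036 = 0.5724

0.5724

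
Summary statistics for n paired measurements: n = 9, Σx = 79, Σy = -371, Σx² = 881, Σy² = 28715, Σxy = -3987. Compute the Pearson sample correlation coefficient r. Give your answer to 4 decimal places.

S_xy = nΣxy − ΣxΣy = 9·(-3987) − 79·(-371) = -35883 − (-29309) = -6574
S_xx = nΣx² − (Σx)² = 9·881 − 79² = 7929 − 6241 = 1688
S_yy = nΣy² − (Σy)² = 9·28715 − (-371)² = 258435 − 137641 = 120794
r = S_xy / √(S_xx·S_yy) = -6574 / √(1688·120794) = -6574 / √203900272 = -6574 / 14279.3653 = -0.4604

-0.4604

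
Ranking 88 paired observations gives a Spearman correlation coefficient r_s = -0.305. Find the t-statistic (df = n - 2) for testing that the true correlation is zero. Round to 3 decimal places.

-2.970

t = r_s·√(n−2) / √(1−r_s²) with r_s = -0.305, n = 88
  = -0.305·√86 / √(1 − 0.093025)
  = -0.305·9.273618 / 0.952352
  = -2.828453 / 0.952352 = -2.970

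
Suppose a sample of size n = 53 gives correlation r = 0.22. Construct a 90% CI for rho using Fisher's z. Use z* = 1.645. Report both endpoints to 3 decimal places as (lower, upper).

Fisher z: z_r = atanh(r) = ½·ln((1+0.22)/(1−0.22)) = 0.223656
SE(z) = 1/√(n−3) = 1/√50 = 0.141421
90% ⇒ z* = 1.645; margin = 1.645·0.141421 = 0.232638
CI on z-scale: (-0.008982, 0.456294)
Back-transform: tanh(-0.008982) = -0.008982, tanh(0.456294) = 0.427059

(-0.009, 0.427)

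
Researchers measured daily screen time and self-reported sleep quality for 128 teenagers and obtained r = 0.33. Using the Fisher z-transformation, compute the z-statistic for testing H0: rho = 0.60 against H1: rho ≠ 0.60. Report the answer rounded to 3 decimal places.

z_r = atanh(0.33) = 0.342828,  z_0 = atanh(0.60) = 0.693147
SE = 1/√(n−3) = 1/√125 = 0.089443
z = (z_r − z_0)/SE = (0.342828 − 0.693147) / 0.089443 = -0.350319 / 0.089443 = -3.917

-3.917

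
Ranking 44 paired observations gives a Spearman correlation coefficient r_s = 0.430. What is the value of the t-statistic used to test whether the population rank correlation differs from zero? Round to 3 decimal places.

3.087

1 − r_s² = 1 − 0.184900 = 0.815100;  √(1−r_s²) = 0.902829
√(n−2) = √42 = 6.480741
t = r_s·√(n−2)/√(1−r_s²) = 0.430 · 6.480741 / 0.902829 = 3.087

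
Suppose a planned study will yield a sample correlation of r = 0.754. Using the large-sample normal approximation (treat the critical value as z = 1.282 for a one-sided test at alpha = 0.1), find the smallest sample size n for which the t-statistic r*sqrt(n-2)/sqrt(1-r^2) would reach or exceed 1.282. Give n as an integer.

Need r·√(n−2)/√(1−r²) ≥ 1.282
√(n−2) ≥ 1.282·√(1−0.568516) / 0.754 = 1.282·0.656874 / 0.754 = 1.1169
n−2 ≥ 1.2475  ⇒  n ≥ 3.2475
Smallest integer n = 4

4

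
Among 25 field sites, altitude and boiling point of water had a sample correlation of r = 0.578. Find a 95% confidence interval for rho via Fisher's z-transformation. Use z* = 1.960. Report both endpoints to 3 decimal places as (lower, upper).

z_r = atanh(0.578) = 0.659454;  SE = 1/√(n−3) = 1/√22 = 0.213201
z-limits: 0.659454 ± 1.960·0.213201 = 0.659454 ± 0.417874 = [0.241580, 1.077328]
ρ-limits: (tanh 0.241580, tanh 1.077328) = (0.237, 0.792)

(0.237, 0.792)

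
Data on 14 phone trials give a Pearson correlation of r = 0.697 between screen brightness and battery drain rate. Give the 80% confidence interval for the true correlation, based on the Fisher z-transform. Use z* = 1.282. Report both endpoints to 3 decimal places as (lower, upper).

(0.442, 0.848)

Fisher z: z_r = atanh(r) = ½·ln((1+0.697)/(1−0.697)) = 0.861442
SE(z) = 1/√(n−3) = 1/√11 = 0.301511
80% ⇒ z* = 1.282; margin = 1.282·0.301511 = 0.386537
CI on z-scale: (0.474905, 1.247979)
Back-transform: tanh(0.474905) = 0.442154, tanh(1.247979) = 0.847716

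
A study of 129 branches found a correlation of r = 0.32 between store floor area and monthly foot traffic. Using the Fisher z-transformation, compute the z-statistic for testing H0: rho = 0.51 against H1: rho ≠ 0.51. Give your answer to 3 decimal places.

Fisher z: atanh(0.32) = 0.331647, atanh(0.51) = 0.562730
z = (z_r − z_0)·√(n−3) = (0.331647 − 0.562730)·√126 = -0.231083 · 11.224972 = -2.594

-2.594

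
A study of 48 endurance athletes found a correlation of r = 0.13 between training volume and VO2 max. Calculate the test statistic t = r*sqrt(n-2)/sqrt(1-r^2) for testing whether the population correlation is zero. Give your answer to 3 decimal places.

0.889

1 − r² = 1 − 0.0169 = 0.9831;  √(1−r²) = 0.991514
√(n−2) = √46 = 6.782330
t = r·√(n−2)/√(1−r²) = 0.13 · 6.782330 / 0.991514 = 0.889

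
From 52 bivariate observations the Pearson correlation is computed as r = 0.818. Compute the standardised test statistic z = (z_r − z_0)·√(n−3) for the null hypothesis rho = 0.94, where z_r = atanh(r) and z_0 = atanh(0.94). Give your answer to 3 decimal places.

z_r = atanh(0.818) = 1.150743,  z_0 = atanh(0.94) = 1.738049
SE = 1/√(n−3) = 1/√49 = 0.142857
z = (z_r − z_0)/SE = (1.150743 − 1.738049) / 0.142857 = -0.587306 / 0.142857 = -4.111

-4.111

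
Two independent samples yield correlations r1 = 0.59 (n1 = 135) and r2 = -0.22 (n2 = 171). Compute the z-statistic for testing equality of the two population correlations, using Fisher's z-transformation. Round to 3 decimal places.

7.749

z1 = atanh(0.59) = 0.677666,  z2 = atanh(-0.22) = -0.223656
SE = √(1/(n1−3) + 1/(n2−3)) = √(1/132 + 1/168) = √(0.0075758 + 0.0059524) = √0.0135282 = 0.116311
z = (z1 − z2)/SE = (0.677666 − (-0.223656)) / 0.116311 = 0.901322 / 0.116311 = 7.749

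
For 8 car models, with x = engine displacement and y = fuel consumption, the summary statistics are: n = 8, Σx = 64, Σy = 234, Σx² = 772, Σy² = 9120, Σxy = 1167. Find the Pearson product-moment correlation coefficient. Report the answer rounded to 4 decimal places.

Numerator: nΣxy − (Σx)(Σy) = 8·1167 − (64)(234) = -5640
Denominator: √[(nΣx²−(Σx)²)(nΣy²−(Σy)²)]
  nΣx²−(Σx)² = 8·772 − 4096 = 2080;  nΣy²−(Σy)² = 8·9120 − 54756 = 18204
  √(2080·18204) = √37864320 = 6153.3991
r = -5640 / 6153.3991 = -0.9166

-0.9166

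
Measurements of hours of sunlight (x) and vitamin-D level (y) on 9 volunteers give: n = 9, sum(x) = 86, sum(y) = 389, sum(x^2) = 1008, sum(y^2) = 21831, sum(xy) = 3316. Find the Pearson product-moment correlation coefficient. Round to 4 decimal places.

Numerator: nΣxy − (Σx)(Σy) = 9·3316 − (86)(389) = -3610
Denominator: √[(nΣx²−(Σx)²)(nΣy²−(Σy)²)]
  nΣx²−(Σx)² = 9·1008 − 7396 = 1676;  nΣy²−(Σy)² = 9·21831 − 151321 = 45158
  √(1676·45158) = √75684808 = 8699.7016
r = -3610 / 8699.7016 = -0.4150

-0.4150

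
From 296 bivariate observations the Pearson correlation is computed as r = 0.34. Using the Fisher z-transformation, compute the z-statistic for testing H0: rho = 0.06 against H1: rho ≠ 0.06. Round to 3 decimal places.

5.033

z_r = atanh(0.34) = 0.354093,  z_0 = atanh(0.06) = 0.060072
SE = 1/√(n−3) = 1/√293 = 0.058421
z = (z_r − z_0)/SE = (0.354093 − 0.060072) / 0.058421 = 0.294021 / 0.058421 = 5.033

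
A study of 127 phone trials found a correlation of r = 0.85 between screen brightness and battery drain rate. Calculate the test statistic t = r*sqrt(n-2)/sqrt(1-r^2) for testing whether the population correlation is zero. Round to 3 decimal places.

t = r·√(n−2) / √(1−r²) with r = 0.85, n = 127
  = 0.85·√125 / √(1 − 0.7225)
  = 0.85·11.180340 / 0.526783
  = 9.503289 / 0.526783 = 18.040

18.040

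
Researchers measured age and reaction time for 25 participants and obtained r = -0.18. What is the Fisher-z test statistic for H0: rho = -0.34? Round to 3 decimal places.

0.807

z_r = atanh(-0.18) = -0.181983,  z_0 = atanh(-0.34) = -0.354093
SE = 1/√(n−3) = 1/√22 = 0.213201
z = (z_r − z_0)/SE = (-0.181983 − (-0.354093)) / 0.213201 = 0.172110 / 0.213201 = 0.807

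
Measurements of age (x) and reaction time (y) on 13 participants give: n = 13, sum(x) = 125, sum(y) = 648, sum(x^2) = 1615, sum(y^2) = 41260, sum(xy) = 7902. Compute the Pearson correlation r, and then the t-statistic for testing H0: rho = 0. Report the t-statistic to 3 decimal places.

S_xy = nΣxy − ΣxΣy = 13·7902 − 125·648 = 102726 − 81000 = 21726
S_xx = nΣx² − (Σx)² = 13·1615 − 125² = 20995 − 15625 = 5370
S_yy = nΣy² − (Σy)² = 13·41260 − 648² = 536380 − 419904 = 116476
r = S_xy / √(S_xx·S_yy) = 21726 / √(5370·116476) = 21726 / √625476120 = 21726 / 25009.5206 = 0.8687
t = r·√(n−2)/√(1−r²) = 0.8687·√11 / √(1−0.754640) = 2.881152 / 0.495338 = 5.817

5.817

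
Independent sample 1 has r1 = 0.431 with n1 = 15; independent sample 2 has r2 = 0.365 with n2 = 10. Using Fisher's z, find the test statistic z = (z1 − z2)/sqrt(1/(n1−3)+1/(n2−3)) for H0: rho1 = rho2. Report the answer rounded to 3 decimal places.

0.165

Fisher z-transforms: z1 = atanh(0.431) = 0.461124, z2 = atanh(0.365) = 0.382642; difference d = 0.078482
Var(d) = 1/12 + 1/7 = 0.0833333 + 0.1428571 = 0.2261904
z = d/√Var(d) = 0.078482 / √0.2261904 = 0.078482 / 0.475595 = 0.165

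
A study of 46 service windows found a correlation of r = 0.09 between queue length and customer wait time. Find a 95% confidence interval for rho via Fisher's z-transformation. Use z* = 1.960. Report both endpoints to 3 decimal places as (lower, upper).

Fisher z: z_r = atanh(r) = ½·ln((1+0.09)/(1−0.09)) = 0.090244
SE(z) = 1/√(n−3) = 1/√43 = 0.152499
95% ⇒ z* = 1.960; margin = 1.960·0.152499 = 0.298898
CI on z-scale: (-0.208654, 0.389142)
Back-transform: tanh(-0.208654) = -0.205678, tanh(0.389142) = 0.370620

(-0.206, 0.371)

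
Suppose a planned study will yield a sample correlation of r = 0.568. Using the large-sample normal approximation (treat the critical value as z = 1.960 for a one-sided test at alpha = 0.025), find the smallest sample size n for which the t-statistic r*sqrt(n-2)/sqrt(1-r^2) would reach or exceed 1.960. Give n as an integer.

11

r√(n−2)/√(1−r²) ≥ 1.960  ⇔  n−2 ≥ (1.960)²·(1−r²)/r²
(1−r²)/r² = (1−0.322624)/0.322624 = 2.0996
n ≥ 2 + 3.8416·2.0996 = 2 + 8.0658 = 10.0658
⌈10.0658⌉ = 11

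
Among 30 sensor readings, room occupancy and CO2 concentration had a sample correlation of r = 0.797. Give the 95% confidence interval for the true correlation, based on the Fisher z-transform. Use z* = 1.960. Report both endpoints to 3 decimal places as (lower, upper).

Fisher z: z_r = atanh(r) = ½·ln((1+0.797)/(1−0.797)) = 1.090334
SE(z) = 1/√(n−3) = 1/√27 = 0.192450
95% ⇒ z* = 1.960; margin = 1.960·0.192450 = 0.377202
CI on z-scale: (0.713132, 1.467536)
Back-transform: tanh(0.713132) = 0.612637, tanh(1.467536) = 0.899106

(0.613, 0.899)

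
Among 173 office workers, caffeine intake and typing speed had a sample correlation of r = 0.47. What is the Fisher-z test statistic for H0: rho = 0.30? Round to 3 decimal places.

Fisher z: atanh(0.47) = 0.510070, atanh(0.30) = 0.309520
z = (z_r − z_0)·√(n−3) = (0.510070 − 0.309520)·√170 = 0.200550 · 13.038405 = 2.615

2.615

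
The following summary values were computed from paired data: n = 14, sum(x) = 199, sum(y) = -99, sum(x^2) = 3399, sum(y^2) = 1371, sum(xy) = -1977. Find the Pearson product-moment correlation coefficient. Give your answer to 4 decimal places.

S_xy = nΣxy − ΣxΣy = 14·(-1977) − 199·(-99) = -27678 − (-19701) = -7977
S_xx = nΣx² − (Σx)² = 14·3399 − 199² = 47586 − 39601 = 7985
S_yy = nΣy² − (Σy)² = 14·1371 − (-99)² = 19194 − 9801 = 9393
r = S_xy / √(S_xx·S_yy) = -7977 / √(7985·9393) = -7977 / √75003105 = -7977 / 8660.4333 = -0.9211

-0.9211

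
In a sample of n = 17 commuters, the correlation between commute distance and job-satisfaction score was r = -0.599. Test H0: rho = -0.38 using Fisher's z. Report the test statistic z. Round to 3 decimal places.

-1.091

z_r = atanh(-0.599) = -0.691586,  z_0 = atanh(-0.38) = -0.400060
SE = 1/√(n−3) = 1/√14 = 0.267261
z = (z_r − z_0)/SE = (-0.691586 − (-0.400060)) / 0.267261 = -0.291526 / 0.267261 = -1.091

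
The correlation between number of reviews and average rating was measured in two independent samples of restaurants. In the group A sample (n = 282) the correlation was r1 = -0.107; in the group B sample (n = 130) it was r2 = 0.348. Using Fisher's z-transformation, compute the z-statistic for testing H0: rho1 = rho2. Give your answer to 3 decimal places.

-4.396

Fisher z-transforms: z1 = atanh(-0.107) = -0.107411, z2 = atanh(0.348) = 0.363166; difference d = -0.470577
Var(d) = 1/279 + 1/127 = 0.0035842 + 0.0078740 = 0.0114582
z = d/√Var(d) = -0.470577 / √0.0114582 = -0.470577 / 0.107043 = -4.396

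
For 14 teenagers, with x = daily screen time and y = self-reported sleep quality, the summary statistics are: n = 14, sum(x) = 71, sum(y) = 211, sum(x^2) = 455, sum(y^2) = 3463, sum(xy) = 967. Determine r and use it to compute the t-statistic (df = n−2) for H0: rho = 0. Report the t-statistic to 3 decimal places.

S_xy = nΣxy − ΣxΣy = 14·967 − 71·211 = 13538 − 14981 = -1443
S_xx = nΣx² − (Σx)² = 14·455 − 71² = 6370 − 5041 = 1329
S_yy = nΣy² − (Σy)² = 14·3463 − 211² = 48482 − 44521 = 3961
r = S_xy / √(S_xx·S_yy) = -1443 / √(1329·3961) = -1443 / √5264169 = -1443 / 2294.3777 = -0.6289
t = r·√(n−2)/√(1−r²) = -0.6289·√12 / √(1−0.395515) = -2.178574 / 0.777486 = -2.802

-2.802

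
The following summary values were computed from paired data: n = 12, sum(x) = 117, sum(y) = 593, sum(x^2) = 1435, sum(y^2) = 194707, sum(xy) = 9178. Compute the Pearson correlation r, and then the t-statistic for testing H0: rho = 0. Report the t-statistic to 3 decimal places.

1.762

S_xy = nΣxy − ΣxΣy = 12·9178 − 117·593 = 110136 − 69381 = 40755
S_xx = nΣx² − (Σx)² = 12·1435 − 117² = 17220 − 13689 = 3531
S_yy = nΣy² − (Σy)² = 12·194707 − 593² = 2336484 − 351649 = 1984835
r = S_xy / √(S_xx·S_yy) = 40755 / √(3531·1984835) = 40755 / √7008452385 = 40755 / 83716.5001 = 0.4868
t = r·√(n−2)/√(1−r²) = 0.4868·√10 / √(1−0.236974) = 1.539397 / 0.873514 = 1.762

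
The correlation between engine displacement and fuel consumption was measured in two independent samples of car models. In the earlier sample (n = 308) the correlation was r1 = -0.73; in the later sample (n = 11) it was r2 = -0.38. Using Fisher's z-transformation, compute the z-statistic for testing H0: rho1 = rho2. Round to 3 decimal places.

-1.476

Fisher z-transforms: z1 = atanh(-0.73) = -0.928727, z2 = atanh(-0.38) = -0.400060; difference d = -0.528667
Var(d) = 1/305 + 1/8 = 0.0032787 + 0.1250000 = 0.1282787
z = d/√Var(d) = -0.528667 / √0.1282787 = -0.528667 / 0.358160 = -1.476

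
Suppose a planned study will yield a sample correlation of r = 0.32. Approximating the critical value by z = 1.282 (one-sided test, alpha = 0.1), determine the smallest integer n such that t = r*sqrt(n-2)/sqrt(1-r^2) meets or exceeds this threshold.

r√(n−2)/√(1−r²) ≥ 1.282  ⇔  n−2 ≥ (1.282)²·(1−r²)/r²
(1−r²)/r² = (1−0.1024)/0.1024 = 8.7656
n ≥ 2 + 1.643524·8.7656 = 2 + 14.4065 = 16.4065
⌈16.4065⌉ = 17

17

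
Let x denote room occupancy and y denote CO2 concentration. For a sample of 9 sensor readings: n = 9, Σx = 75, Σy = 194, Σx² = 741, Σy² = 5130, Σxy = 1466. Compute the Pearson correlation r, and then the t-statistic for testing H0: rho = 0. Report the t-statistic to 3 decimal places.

S_xy = nΣxy − ΣxΣy = 9·1466 − 75·194 = 13194 − 14550 = -1356
S_xx = nΣx² − (Σx)² = 9·741 − 75² = 6669 − 5625 = 1044
S_yy = nΣy² − (Σy)² = 9·5130 − 194² = 46170 − 37636 = 8534
r = S_xy / √(S_xx·S_yy) = -1356 / √(1044·8534) = -1356 / √8909496 = -1356 / 2984.8779 = -0.4543
t = r·√(n−2)/√(1−r²) = -0.4543·√7 / √(1−0.206388) = -1.201965 / 0.890849 = -1.349

-1.349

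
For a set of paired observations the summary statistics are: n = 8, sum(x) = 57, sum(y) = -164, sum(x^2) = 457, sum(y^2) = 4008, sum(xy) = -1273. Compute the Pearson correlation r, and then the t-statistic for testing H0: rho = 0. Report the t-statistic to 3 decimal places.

Numerator: nΣxy − (Σx)(Σy) = 8·(-1273) − (57)(-164) = -836
Denominator: √[(nΣx²−(Σx)²)(nΣy²−(Σy)²)]
  nΣx²−(Σx)² = 8·457 − 3249 = 407;  nΣy²−(Σy)² = 8·4008 − 26896 = 5168
  √(407·5168) = √2103376 = 1450.3020
r = -836 / 1450.3020 = -0.5764
t = r·√(n−2)/√(1−r²) = -0.5764·√6 / √(1−0.332237) = -1.411886 / 0.817168 = -1.728

-1.728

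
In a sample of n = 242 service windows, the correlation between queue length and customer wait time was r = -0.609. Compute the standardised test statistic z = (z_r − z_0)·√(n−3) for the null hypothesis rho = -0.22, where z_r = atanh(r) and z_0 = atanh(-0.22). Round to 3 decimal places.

z_r = atanh(-0.609) = -0.707330,  z_0 = atanh(-0.22) = -0.223656
SE = 1/√(n−3) = 1/√239 = 0.064685
z = (z_r − z_0)/SE = (-0.707330 − (-0.223656)) / 0.064685 = -0.483674 / 0.064685 = -7.477

-7.477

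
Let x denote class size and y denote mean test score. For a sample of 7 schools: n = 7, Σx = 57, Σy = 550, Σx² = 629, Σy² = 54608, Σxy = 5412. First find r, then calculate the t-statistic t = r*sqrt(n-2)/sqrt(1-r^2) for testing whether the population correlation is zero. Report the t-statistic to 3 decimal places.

2.080

Numerator: nΣxy − (Σx)(Σy) = 7·5412 − (57)(550) = 6534
Denominator: √[(nΣx²−(Σx)²)(nΣy²−(Σy)²)]
  nΣx²−(Σx)² = 7·629 − 3249 = 1154;  nΣy²−(Σy)² = 7·54608 − 302500 = 79756
  √(1154·79756) = √92038424 = 9593.6658
r = 6534 / 9593.6658 = 0.6811
t = r·√(n−2)/√(1−r²) = 0.6811·√5 / √(1−0.463897) = 1.522986 / 0.732191 = 2.080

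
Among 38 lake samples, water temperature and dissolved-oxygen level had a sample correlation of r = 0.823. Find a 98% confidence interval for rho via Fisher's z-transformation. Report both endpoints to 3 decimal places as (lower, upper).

(0.649, 0.915)

Fisher z: z_r = atanh(r) = ½·ln((1+0.823)/(1−0.823)) = 1.166045
SE(z) = 1/√(n−3) = 1/√35 = 0.169031
98% ⇒ z* = 2.326; margin = 2.326·0.169031 = 0.393166
CI on z-scale: (0.772879, 1.559211)
Back-transform: tanh(0.772879) = 0.648600, tanh(1.559211) = 0.915293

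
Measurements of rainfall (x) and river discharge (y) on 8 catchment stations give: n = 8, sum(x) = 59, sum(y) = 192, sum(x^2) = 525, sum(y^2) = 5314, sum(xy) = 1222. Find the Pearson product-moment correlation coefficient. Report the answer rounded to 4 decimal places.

S_xy = nΣxy − ΣxΣy = 8·1222 − 59·192 = 9776 − 11328 = -1552
S_xx = nΣx² − (Σx)² = 8·525 − 59² = 4200 − 3481 = 719
S_yy = nΣy² − (Σy)² = 8·5314 − 192² = 42512 − 36864 = 5648
r = S_xy / √(S_xx·S_yy) = -1552 / √(719·5648) = -1552 / √4060912 = -1552 / 2015.1705 = -0.7702

-0.7702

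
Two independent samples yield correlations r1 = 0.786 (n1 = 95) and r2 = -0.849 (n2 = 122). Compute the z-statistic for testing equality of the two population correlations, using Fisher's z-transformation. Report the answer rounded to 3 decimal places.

Fisher z-transforms: z1 = atanh(0.786) = 1.060879, z2 = atanh(-0.849) = -1.252560; difference d = 2.313439
Var(d) = 1/92 + 1/119 = 0.0108696 + 0.0084034 = 0.0192730
z = d/√Var(d) = 2.313439 / √0.0192730 = 2.313439 / 0.138827 = 16.664

16.664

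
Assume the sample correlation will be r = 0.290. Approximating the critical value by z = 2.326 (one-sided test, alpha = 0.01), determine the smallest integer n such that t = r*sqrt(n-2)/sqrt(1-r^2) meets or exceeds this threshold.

61

Need r·√(n−2)/√(1−r²) ≥ 2.326
√(n−2) ≥ 2.326·√(1−0.084100) / 0.290 = 2.326·0.957027 / 0.290 = 7.6760
n−2 ≥ 58.9210  ⇒  n ≥ 60.9210
Smallest integer n = 61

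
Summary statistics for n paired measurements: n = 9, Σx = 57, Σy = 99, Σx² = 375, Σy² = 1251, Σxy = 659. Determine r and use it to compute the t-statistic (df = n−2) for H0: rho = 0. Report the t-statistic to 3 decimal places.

Numerator: nΣxy − (Σx)(Σy) = 9·659 − (57)(99) = 288
Denominator: √[(nΣx²−(Σx)²)(nΣy²−(Σy)²)]
  nΣx²−(Σx)² = 9·375 − 3249 = 126;  nΣy²−(Σy)² = 9·1251 − 9801 = 1458
  √(126·1458) = √183708 = 428.6117
r = 288 / 428.6117 = 0.6719
t = r·√(n−2)/√(1−r²) = 0.6719·√7 / √(1−0.451450) = 1.777680 / 0.740642 = 2.400

2.400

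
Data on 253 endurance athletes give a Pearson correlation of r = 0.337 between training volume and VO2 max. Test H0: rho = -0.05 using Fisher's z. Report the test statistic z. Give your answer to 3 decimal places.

6.336

Fisher z: atanh(0.337) = 0.350704, atanh(-0.05) = -0.050042
z = (z_r − z_0)·√(n−3) = (0.350704 − (-0.050042))·√250 = 0.400746 · 15.811388 = 6.336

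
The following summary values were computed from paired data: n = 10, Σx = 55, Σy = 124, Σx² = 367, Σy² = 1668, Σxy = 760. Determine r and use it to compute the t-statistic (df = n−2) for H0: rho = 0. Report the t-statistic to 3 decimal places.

4.574

S_xy = nΣxy − ΣxΣy = 10·760 − 55·124 = 7600 − 6820 = 780
S_xx = nΣx² − (Σx)² = 10·367 − 55² = 3670 − 3025 = 645
S_yy = nΣy² − (Σy)² = 10·1668 − 124² = 16680 − 15376 = 1304
r = S_xy / √(S_xx·S_yy) = 780 / √(645·1304) = 780 / √841080 = 780 / 917.1041 = 0.8505
t = r·√(n−2)/√(1−r²) = 0.8505·√8 / √(1−0.723350) = 2.405577 / 0.525975 = 4.574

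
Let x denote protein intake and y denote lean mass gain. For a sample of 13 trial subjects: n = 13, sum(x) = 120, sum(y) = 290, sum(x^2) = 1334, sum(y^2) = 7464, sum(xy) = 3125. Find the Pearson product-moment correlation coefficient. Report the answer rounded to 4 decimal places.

S_xy = nΣxy − ΣxΣy = 13·3125 − 120·290 = 40625 − 34800 = 5825
S_xx = nΣx² − (Σx)² = 13·1334 − 120² = 17342 − 14400 = 2942
S_yy = nΣy² − (Σy)² = 13·7464 − 290² = 97032 − 84100 = 12932
r = S_xy / √(S_xx·S_yy) = 5825 / √(2942·12932) = 5825 / √38045944 = 5825 / 6168.1394 = 0.9444

0.9444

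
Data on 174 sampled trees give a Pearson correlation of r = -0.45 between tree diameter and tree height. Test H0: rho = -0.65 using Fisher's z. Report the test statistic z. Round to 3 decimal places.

3.800

z_r = atanh(-0.45) = -0.484700,  z_0 = atanh(-0.65) = -0.775299
SE = 1/√(n−3) = 1/√171 = 0.076472
z = (z_r − z_0)/SE = (-0.484700 − (-0.775299)) / 0.076472 = 0.290599 / 0.076472 = 3.800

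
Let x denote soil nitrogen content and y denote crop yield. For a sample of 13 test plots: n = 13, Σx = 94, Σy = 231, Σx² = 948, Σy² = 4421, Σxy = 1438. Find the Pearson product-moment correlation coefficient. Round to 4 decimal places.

-0.7974

Numerator: nΣxy − (Σx)(Σy) = 13·1438 − (94)(231) = -3020
Denominator: √[(nΣx²−(Σx)²)(nΣy²−(Σy)²)]
  nΣx²−(Σx)² = 13·948 − 8836 = 3488;  nΣy²−(Σy)² = 13·4421 − 53361 = 4112
  √(3488·4112) = √14342656 = 3787.1699
r = -3020 / 3787.1699 = -0.7974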